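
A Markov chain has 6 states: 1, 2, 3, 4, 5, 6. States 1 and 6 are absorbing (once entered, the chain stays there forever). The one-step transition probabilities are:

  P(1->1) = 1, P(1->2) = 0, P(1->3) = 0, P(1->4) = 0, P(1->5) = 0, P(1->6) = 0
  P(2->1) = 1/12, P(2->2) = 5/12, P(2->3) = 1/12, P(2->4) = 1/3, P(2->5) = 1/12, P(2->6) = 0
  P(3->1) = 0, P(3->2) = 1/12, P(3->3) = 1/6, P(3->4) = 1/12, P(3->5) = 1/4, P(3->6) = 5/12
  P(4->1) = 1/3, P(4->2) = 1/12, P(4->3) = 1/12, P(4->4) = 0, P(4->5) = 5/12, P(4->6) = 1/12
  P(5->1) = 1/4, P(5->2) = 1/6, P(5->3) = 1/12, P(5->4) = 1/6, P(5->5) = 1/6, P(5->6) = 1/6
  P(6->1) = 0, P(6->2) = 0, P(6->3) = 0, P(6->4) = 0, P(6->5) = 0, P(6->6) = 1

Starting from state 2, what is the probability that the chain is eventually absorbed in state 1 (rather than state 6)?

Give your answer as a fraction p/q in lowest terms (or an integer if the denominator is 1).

Let a_i = P(absorbed in 1 | start in state i).
Boundary conditions: a_1 = 1, a_6 = 0.
For each transient state i, a_i = sum_j P(i->j) * a_j:
  a_2 = 1/12*a_1 + 5/12*a_2 + 1/12*a_3 + 1/3*a_4 + 1/12*a_5 + 0*a_6
  a_3 = 0*a_1 + 1/12*a_2 + 1/6*a_3 + 1/12*a_4 + 1/4*a_5 + 5/12*a_6
  a_4 = 1/3*a_1 + 1/12*a_2 + 1/12*a_3 + 0*a_4 + 5/12*a_5 + 1/12*a_6
  a_5 = 1/4*a_1 + 1/6*a_2 + 1/12*a_3 + 1/6*a_4 + 1/6*a_5 + 1/6*a_6

Substituting a_1 = 1 and a_6 = 0, rearrange to (I - Q) a = r where r[i] = P(i -> 1):
  [7/12, -1/12, -1/3, -1/12] . (a_2, a_3, a_4, a_5) = 1/12
  [-1/12, 5/6, -1/12, -1/4] . (a_2, a_3, a_4, a_5) = 0
  [-1/12, -1/12, 1, -5/12] . (a_2, a_3, a_4, a_5) = 1/3
  [-1/6, -1/12, -1/6, 5/6] . (a_2, a_3, a_4, a_5) = 1/4

Solving yields:
  a_2 = 3859/5948
  a_3 = 459/1487
  a_4 = 1963/2974
  a_5 = 3525/5948

Starting state is 2, so the absorption probability is a_2 = 3859/5948.

Answer: 3859/5948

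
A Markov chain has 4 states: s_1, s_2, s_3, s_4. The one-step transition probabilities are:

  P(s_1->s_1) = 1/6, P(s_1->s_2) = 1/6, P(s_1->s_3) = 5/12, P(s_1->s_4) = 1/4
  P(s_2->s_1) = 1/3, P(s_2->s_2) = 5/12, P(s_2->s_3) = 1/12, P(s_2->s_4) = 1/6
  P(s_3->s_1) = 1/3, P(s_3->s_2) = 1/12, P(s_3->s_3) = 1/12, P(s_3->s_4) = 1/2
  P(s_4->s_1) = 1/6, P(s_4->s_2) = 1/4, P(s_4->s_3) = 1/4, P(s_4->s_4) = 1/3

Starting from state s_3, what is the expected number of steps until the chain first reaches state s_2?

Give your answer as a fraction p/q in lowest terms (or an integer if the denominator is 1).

Answer: 380/63

Derivation:
Let h_i = expected steps to first reach s_2 from state i.
Boundary: h_s_2 = 0.
First-step equations for the other states:
  h_s_1 = 1 + 1/6*h_s_1 + 1/6*h_s_2 + 5/12*h_s_3 + 1/4*h_s_4
  h_s_3 = 1 + 1/3*h_s_1 + 1/12*h_s_2 + 1/12*h_s_3 + 1/2*h_s_4
  h_s_4 = 1 + 1/6*h_s_1 + 1/4*h_s_2 + 1/4*h_s_3 + 1/3*h_s_4

Substituting h_s_2 = 0 and rearranging gives the linear system (I - Q) h = 1:
  [5/6, -5/12, -1/4] . (h_s_1, h_s_3, h_s_4) = 1
  [-1/3, 11/12, -1/2] . (h_s_1, h_s_3, h_s_4) = 1
  [-1/6, -1/4, 2/3] . (h_s_1, h_s_3, h_s_4) = 1

Solving yields:
  h_s_1 = 52/9
  h_s_3 = 380/63
  h_s_4 = 328/63

Starting state is s_3, so the expected hitting time is h_s_3 = 380/63.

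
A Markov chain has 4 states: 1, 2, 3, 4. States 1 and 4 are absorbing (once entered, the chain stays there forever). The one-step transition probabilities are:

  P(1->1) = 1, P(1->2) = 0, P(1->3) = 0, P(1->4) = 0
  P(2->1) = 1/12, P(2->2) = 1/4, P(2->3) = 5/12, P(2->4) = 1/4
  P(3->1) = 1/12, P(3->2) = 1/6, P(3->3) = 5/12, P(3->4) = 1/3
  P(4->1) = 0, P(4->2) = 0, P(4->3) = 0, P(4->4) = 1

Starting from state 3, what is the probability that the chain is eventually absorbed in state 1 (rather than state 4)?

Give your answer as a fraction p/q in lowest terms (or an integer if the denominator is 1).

Answer: 11/53

Derivation:
Let a_i = P(absorbed in 1 | start in state i).
Boundary conditions: a_1 = 1, a_4 = 0.
For each transient state i, a_i = sum_j P(i->j) * a_j:
  a_2 = 1/12*a_1 + 1/4*a_2 + 5/12*a_3 + 1/4*a_4
  a_3 = 1/12*a_1 + 1/6*a_2 + 5/12*a_3 + 1/3*a_4

Substituting a_1 = 1 and a_4 = 0, rearrange to (I - Q) a = r where r[i] = P(i -> 1):
  [3/4, -5/12] . (a_2, a_3) = 1/12
  [-1/6, 7/12] . (a_2, a_3) = 1/12

Solving yields:
  a_2 = 12/53
  a_3 = 11/53

Starting state is 3, so the absorption probability is a_3 = 11/53.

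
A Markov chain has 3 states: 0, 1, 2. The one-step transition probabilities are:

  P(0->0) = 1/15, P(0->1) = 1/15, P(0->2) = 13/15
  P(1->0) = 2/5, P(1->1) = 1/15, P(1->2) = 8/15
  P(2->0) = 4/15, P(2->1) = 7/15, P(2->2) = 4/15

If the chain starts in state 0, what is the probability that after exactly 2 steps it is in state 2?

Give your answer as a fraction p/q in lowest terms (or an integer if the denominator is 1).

Answer: 73/225

Derivation:
Computing P^2 by repeated multiplication:
P^1 =
  0: [1/15, 1/15, 13/15]
  1: [2/5, 1/15, 8/15]
  2: [4/15, 7/15, 4/15]
P^2 =
  0: [59/225, 31/75, 73/225]
  1: [44/225, 7/25, 118/225]
  2: [62/225, 13/75, 124/225]

(P^2)[0 -> 2] = 73/225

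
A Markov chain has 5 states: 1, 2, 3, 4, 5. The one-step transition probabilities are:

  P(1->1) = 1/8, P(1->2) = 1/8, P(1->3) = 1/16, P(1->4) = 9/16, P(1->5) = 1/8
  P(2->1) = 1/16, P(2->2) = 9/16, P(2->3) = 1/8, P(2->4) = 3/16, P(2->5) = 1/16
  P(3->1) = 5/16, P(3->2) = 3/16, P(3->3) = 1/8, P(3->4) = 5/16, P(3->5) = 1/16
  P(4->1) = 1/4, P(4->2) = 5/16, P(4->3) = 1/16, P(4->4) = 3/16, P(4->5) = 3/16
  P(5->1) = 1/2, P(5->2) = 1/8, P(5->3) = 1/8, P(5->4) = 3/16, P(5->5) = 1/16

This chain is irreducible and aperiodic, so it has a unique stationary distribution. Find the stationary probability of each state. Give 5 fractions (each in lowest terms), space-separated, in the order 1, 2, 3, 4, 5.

The stationary distribution satisfies pi = pi * P, i.e.:
  pi_1 = 1/8*pi_1 + 1/16*pi_2 + 5/16*pi_3 + 1/4*pi_4 + 1/2*pi_5
  pi_2 = 1/8*pi_1 + 9/16*pi_2 + 3/16*pi_3 + 5/16*pi_4 + 1/8*pi_5
  pi_3 = 1/16*pi_1 + 1/8*pi_2 + 1/8*pi_3 + 1/16*pi_4 + 1/8*pi_5
  pi_4 = 9/16*pi_1 + 3/16*pi_2 + 5/16*pi_3 + 3/16*pi_4 + 3/16*pi_5
  pi_5 = 1/8*pi_1 + 1/16*pi_2 + 1/16*pi_3 + 3/16*pi_4 + 1/16*pi_5
with normalization: pi_1 + pi_2 + pi_3 + pi_4 + pi_5 = 1.

Using the first 4 balance equations plus normalization, the linear system A*pi = b is:
  [-7/8, 1/16, 5/16, 1/4, 1/2] . pi = 0
  [1/8, -7/16, 3/16, 5/16, 1/8] . pi = 0
  [1/16, 1/8, -7/8, 1/16, 1/8] . pi = 0
  [9/16, 3/16, 5/16, -13/16, 3/16] . pi = 0
  [1, 1, 1, 1, 1] . pi = 1

Solving yields:
  pi_1 = 5507/27847
  pi_2 = 18047/55694
  pi_3 = 5321/55694
  pi_4 = 7619/27847
  pi_5 = 3037/27847

Verification (pi * P):
  5507/27847*1/8 + 18047/55694*1/16 + 5321/55694*5/16 + 7619/27847*1/4 + 3037/27847*1/2 = 5507/27847 = pi_1  (ok)
  5507/27847*1/8 + 18047/55694*9/16 + 5321/55694*3/16 + 7619/27847*5/16 + 3037/27847*1/8 = 18047/55694 = pi_2  (ok)
  5507/27847*1/16 + 18047/55694*1/8 + 5321/55694*1/8 + 7619/27847*1/16 + 3037/27847*1/8 = 5321/55694 = pi_3  (ok)
  5507/27847*9/16 + 18047/55694*3/16 + 5321/55694*5/16 + 7619/27847*3/16 + 3037/27847*3/16 = 7619/27847 = pi_4  (ok)
  5507/27847*1/8 + 18047/55694*1/16 + 5321/55694*1/16 + 7619/27847*3/16 + 3037/27847*1/16 = 3037/27847 = pi_5  (ok)

Answer: 5507/27847 18047/55694 5321/55694 7619/27847 3037/27847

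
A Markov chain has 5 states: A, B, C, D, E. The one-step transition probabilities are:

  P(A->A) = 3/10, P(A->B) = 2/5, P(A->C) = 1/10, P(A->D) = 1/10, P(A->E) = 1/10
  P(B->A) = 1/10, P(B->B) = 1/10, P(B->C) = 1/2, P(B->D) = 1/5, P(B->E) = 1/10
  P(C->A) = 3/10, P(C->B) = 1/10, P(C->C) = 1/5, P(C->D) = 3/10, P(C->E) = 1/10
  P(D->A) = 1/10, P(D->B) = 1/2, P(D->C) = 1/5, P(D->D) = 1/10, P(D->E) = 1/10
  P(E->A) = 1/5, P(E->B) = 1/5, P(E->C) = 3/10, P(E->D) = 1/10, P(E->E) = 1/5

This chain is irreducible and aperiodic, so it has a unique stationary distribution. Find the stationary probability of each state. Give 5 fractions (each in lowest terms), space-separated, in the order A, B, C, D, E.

The stationary distribution satisfies pi = pi * P, i.e.:
  pi_A = 3/10*pi_A + 1/10*pi_B + 3/10*pi_C + 1/10*pi_D + 1/5*pi_E
  pi_B = 2/5*pi_A + 1/10*pi_B + 1/10*pi_C + 1/2*pi_D + 1/5*pi_E
  pi_C = 1/10*pi_A + 1/2*pi_B + 1/5*pi_C + 1/5*pi_D + 3/10*pi_E
  pi_D = 1/10*pi_A + 1/5*pi_B + 3/10*pi_C + 1/10*pi_D + 1/10*pi_E
  pi_E = 1/10*pi_A + 1/10*pi_B + 1/10*pi_C + 1/10*pi_D + 1/5*pi_E
with normalization: pi_A + pi_B + pi_C + pi_D + pi_E = 1.

Using the first 4 balance equations plus normalization, the linear system A*pi = b is:
  [-7/10, 1/10, 3/10, 1/10, 1/5] . pi = 0
  [2/5, -9/10, 1/10, 1/2, 1/5] . pi = 0
  [1/10, 1/2, -4/5, 1/5, 3/10] . pi = 0
  [1/10, 1/5, 3/10, -9/10, 1/10] . pi = 0
  [1, 1, 1, 1, 1] . pi = 1

Solving yields:
  pi_A = 128/625
  pi_B = 1369/5625
  pi_C = 1483/5625
  pi_D = 332/1875
  pi_E = 1/9

Verification (pi * P):
  128/625*3/10 + 1369/5625*1/10 + 1483/5625*3/10 + 332/1875*1/10 + 1/9*1/5 = 128/625 = pi_A  (ok)
  128/625*2/5 + 1369/5625*1/10 + 1483/5625*1/10 + 332/1875*1/2 + 1/9*1/5 = 1369/5625 = pi_B  (ok)
  128/625*1/10 + 1369/5625*1/2 + 1483/5625*1/5 + 332/1875*1/5 + 1/9*3/10 = 1483/5625 = pi_C  (ok)
  128/625*1/10 + 1369/5625*1/5 + 1483/5625*3/10 + 332/1875*1/10 + 1/9*1/10 = 332/1875 = pi_D  (ok)
  128/625*1/10 + 1369/5625*1/10 + 1483/5625*1/10 + 332/1875*1/10 + 1/9*1/5 = 1/9 = pi_E  (ok)

Answer: 128/625 1369/5625 1483/5625 332/1875 1/9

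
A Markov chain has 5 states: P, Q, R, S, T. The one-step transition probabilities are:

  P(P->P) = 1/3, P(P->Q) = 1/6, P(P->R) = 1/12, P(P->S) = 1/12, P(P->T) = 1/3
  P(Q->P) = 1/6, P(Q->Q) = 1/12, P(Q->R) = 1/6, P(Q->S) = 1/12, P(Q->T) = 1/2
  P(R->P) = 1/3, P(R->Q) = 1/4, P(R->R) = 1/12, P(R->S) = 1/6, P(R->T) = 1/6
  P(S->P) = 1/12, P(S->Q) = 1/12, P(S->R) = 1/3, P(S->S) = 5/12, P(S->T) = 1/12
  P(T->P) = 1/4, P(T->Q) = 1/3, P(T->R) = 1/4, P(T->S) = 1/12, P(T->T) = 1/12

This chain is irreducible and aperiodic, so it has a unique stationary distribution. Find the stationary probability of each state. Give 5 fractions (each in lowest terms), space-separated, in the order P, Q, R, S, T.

Answer: 740/3027 584/3027 533/3027 445/3027 725/3027

Derivation:
The stationary distribution satisfies pi = pi * P, i.e.:
  pi_P = 1/3*pi_P + 1/6*pi_Q + 1/3*pi_R + 1/12*pi_S + 1/4*pi_T
  pi_Q = 1/6*pi_P + 1/12*pi_Q + 1/4*pi_R + 1/12*pi_S + 1/3*pi_T
  pi_R = 1/12*pi_P + 1/6*pi_Q + 1/12*pi_R + 1/3*pi_S + 1/4*pi_T
  pi_S = 1/12*pi_P + 1/12*pi_Q + 1/6*pi_R + 5/12*pi_S + 1/12*pi_T
  pi_T = 1/3*pi_P + 1/2*pi_Q + 1/6*pi_R + 1/12*pi_S + 1/12*pi_T
with normalization: pi_P + pi_Q + pi_R + pi_S + pi_T = 1.

Using the first 4 balance equations plus normalization, the linear system A*pi = b is:
  [-2/3, 1/6, 1/3, 1/12, 1/4] . pi = 0
  [1/6, -11/12, 1/4, 1/12, 1/3] . pi = 0
  [1/12, 1/6, -11/12, 1/3, 1/4] . pi = 0
  [1/12, 1/12, 1/6, -7/12, 1/12] . pi = 0
  [1, 1, 1, 1, 1] . pi = 1

Solving yields:
  pi_P = 740/3027
  pi_Q = 584/3027
  pi_R = 533/3027
  pi_S = 445/3027
  pi_T = 725/3027

Verification (pi * P):
  740/3027*1/3 + 584/3027*1/6 + 533/3027*1/3 + 445/3027*1/12 + 725/3027*1/4 = 740/3027 = pi_P  (ok)
  740/3027*1/6 + 584/3027*1/12 + 533/3027*1/4 + 445/3027*1/12 + 725/3027*1/3 = 584/3027 = pi_Q  (ok)
  740/3027*1/12 + 584/3027*1/6 + 533/3027*1/12 + 445/3027*1/3 + 725/3027*1/4 = 533/3027 = pi_R  (ok)
  740/3027*1/12 + 584/3027*1/12 + 533/3027*1/6 + 445/3027*5/12 + 725/3027*1/12 = 445/3027 = pi_S  (ok)
  740/3027*1/3 + 584/3027*1/2 + 533/3027*1/6 + 445/3027*1/12 + 725/3027*1/12 = 725/3027 = pi_T  (ok)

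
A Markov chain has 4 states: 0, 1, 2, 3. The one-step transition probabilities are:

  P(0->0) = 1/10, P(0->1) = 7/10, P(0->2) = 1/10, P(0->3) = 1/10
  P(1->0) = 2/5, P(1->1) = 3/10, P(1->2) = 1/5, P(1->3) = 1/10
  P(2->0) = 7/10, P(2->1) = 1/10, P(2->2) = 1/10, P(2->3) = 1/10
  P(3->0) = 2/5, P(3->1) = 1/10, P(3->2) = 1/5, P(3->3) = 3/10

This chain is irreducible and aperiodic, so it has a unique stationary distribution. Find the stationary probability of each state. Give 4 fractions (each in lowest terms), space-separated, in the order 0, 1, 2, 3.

The stationary distribution satisfies pi = pi * P, i.e.:
  pi_0 = 1/10*pi_0 + 2/5*pi_1 + 7/10*pi_2 + 2/5*pi_3
  pi_1 = 7/10*pi_0 + 3/10*pi_1 + 1/10*pi_2 + 1/10*pi_3
  pi_2 = 1/10*pi_0 + 1/5*pi_1 + 1/10*pi_2 + 1/5*pi_3
  pi_3 = 1/10*pi_0 + 1/10*pi_1 + 1/10*pi_2 + 3/10*pi_3
with normalization: pi_0 + pi_1 + pi_2 + pi_3 = 1.

Using the first 3 balance equations plus normalization, the linear system A*pi = b is:
  [-9/10, 2/5, 7/10, 2/5] . pi = 0
  [7/10, -7/10, 1/10, 1/10] . pi = 0
  [1/10, 1/5, -9/10, 1/5] . pi = 0
  [1, 1, 1, 1] . pi = 1

Solving yields:
  pi_0 = 25/73
  pi_1 = 223/584
  pi_2 = 11/73
  pi_3 = 1/8

Verification (pi * P):
  25/73*1/10 + 223/584*2/5 + 11/73*7/10 + 1/8*2/5 = 25/73 = pi_0  (ok)
  25/73*7/10 + 223/584*3/10 + 11/73*1/10 + 1/8*1/10 = 223/584 = pi_1  (ok)
  25/73*1/10 + 223/584*1/5 + 11/73*1/10 + 1/8*1/5 = 11/73 = pi_2  (ok)
  25/73*1/10 + 223/584*1/10 + 11/73*1/10 + 1/8*3/10 = 1/8 = pi_3  (ok)

Answer: 25/73 223/584 11/73 1/8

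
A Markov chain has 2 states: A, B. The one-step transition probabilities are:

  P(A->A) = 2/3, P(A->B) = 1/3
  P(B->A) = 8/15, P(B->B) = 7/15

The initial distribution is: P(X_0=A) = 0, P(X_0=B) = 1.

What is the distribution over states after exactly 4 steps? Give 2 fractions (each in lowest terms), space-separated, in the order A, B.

Answer: 31144/50625 19481/50625

Derivation:
Propagating the distribution step by step (d_{t+1} = d_t * P):
d_0 = (A=0, B=1)
  d_1[A] = 0*2/3 + 1*8/15 = 8/15
  d_1[B] = 0*1/3 + 1*7/15 = 7/15
d_1 = (A=8/15, B=7/15)
  d_2[A] = 8/15*2/3 + 7/15*8/15 = 136/225
  d_2[B] = 8/15*1/3 + 7/15*7/15 = 89/225
d_2 = (A=136/225, B=89/225)
  d_3[A] = 136/225*2/3 + 89/225*8/15 = 2072/3375
  d_3[B] = 136/225*1/3 + 89/225*7/15 = 1303/3375
d_3 = (A=2072/3375, B=1303/3375)
  d_4[A] = 2072/3375*2/3 + 1303/3375*8/15 = 31144/50625
  d_4[B] = 2072/3375*1/3 + 1303/3375*7/15 = 19481/50625
d_4 = (A=31144/50625, B=19481/50625)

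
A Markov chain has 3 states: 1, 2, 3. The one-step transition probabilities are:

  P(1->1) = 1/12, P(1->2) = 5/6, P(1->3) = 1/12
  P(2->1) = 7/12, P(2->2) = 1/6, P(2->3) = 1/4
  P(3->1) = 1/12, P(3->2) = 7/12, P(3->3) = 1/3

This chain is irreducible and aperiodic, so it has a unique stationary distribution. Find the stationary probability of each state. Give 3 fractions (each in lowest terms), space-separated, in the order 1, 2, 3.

Answer: 59/186 29/62 20/93

Derivation:
The stationary distribution satisfies pi = pi * P, i.e.:
  pi_1 = 1/12*pi_1 + 7/12*pi_2 + 1/12*pi_3
  pi_2 = 5/6*pi_1 + 1/6*pi_2 + 7/12*pi_3
  pi_3 = 1/12*pi_1 + 1/4*pi_2 + 1/3*pi_3
with normalization: pi_1 + pi_2 + pi_3 = 1.

Using the first 2 balance equations plus normalization, the linear system A*pi = b is:
  [-11/12, 7/12, 1/12] . pi = 0
  [5/6, -5/6, 7/12] . pi = 0
  [1, 1, 1] . pi = 1

Solving yields:
  pi_1 = 59/186
  pi_2 = 29/62
  pi_3 = 20/93

Verification (pi * P):
  59/186*1/12 + 29/62*7/12 + 20/93*1/12 = 59/186 = pi_1  (ok)
  59/186*5/6 + 29/62*1/6 + 20/93*7/12 = 29/62 = pi_2  (ok)
  59/186*1/12 + 29/62*1/4 + 20/93*1/3 = 20/93 = pi_3  (ok)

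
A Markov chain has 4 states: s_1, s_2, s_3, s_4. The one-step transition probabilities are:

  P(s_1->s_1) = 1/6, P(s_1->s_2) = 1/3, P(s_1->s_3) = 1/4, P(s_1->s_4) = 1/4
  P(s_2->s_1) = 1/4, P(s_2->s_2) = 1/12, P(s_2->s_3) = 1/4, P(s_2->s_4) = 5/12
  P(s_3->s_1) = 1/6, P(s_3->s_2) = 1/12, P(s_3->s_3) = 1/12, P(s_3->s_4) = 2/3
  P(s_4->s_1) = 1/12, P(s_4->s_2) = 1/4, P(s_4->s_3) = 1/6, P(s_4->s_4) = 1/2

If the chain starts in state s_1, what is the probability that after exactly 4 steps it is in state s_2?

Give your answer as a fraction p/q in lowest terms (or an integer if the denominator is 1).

Answer: 683/3456

Derivation:
Computing P^4 by repeated multiplication:
P^1 =
  s_1: [1/6, 1/3, 1/4, 1/4]
  s_2: [1/4, 1/12, 1/4, 5/12]
  s_3: [1/6, 1/12, 1/12, 2/3]
  s_4: [1/12, 1/4, 1/6, 1/2]
P^2 =
  s_1: [25/144, 1/6, 3/16, 17/36]
  s_2: [5/36, 31/144, 25/144, 17/36]
  s_3: [17/144, 17/72, 13/72, 67/144]
  s_4: [7/48, 3/16, 13/72, 35/72]
P^3 =
  s_1: [61/432, 355/1728, 155/864, 91/192]
  s_2: [251/1728, 85/432, 157/864, 823/1728]
  s_3: [85/576, 329/1728, 313/1728, 277/576]
  s_4: [245/1728, 347/1728, 155/864, 413/864]
P^4 =
  s_1: [187/1296, 683/3456, 3745/20736, 9901/20736]
  s_2: [991/6912, 4127/20736, 3733/20736, 3301/6912]
  s_3: [1477/10368, 1385/6912, 3727/20736, 275/576]
  s_4: [2977/20736, 4115/20736, 623/3456, 1651/3456]

(P^4)[s_1 -> s_2] = 683/3456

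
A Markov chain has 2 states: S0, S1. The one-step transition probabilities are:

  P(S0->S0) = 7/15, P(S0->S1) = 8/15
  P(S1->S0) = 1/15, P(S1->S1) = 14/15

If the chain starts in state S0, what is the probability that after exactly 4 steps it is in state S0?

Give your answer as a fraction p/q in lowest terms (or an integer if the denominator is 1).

Answer: 251/1875

Derivation:
Computing P^4 by repeated multiplication:
P^1 =
  S0: [7/15, 8/15]
  S1: [1/15, 14/15]
P^2 =
  S0: [19/75, 56/75]
  S1: [7/75, 68/75]
P^3 =
  S0: [21/125, 104/125]
  S1: [13/125, 112/125]
P^4 =
  S0: [251/1875, 1624/1875]
  S1: [203/1875, 1672/1875]

(P^4)[S0 -> S0] = 251/1875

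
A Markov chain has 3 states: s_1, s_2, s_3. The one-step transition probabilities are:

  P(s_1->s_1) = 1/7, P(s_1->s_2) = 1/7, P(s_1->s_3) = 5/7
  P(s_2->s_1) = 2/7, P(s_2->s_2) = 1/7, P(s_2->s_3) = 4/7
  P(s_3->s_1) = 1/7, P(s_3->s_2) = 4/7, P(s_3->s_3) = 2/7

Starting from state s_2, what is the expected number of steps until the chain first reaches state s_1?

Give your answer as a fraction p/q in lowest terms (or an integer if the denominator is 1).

Let h_i = expected steps to first reach s_1 from state i.
Boundary: h_s_1 = 0.
First-step equations for the other states:
  h_s_2 = 1 + 2/7*h_s_1 + 1/7*h_s_2 + 4/7*h_s_3
  h_s_3 = 1 + 1/7*h_s_1 + 4/7*h_s_2 + 2/7*h_s_3

Substituting h_s_1 = 0 and rearranging gives the linear system (I - Q) h = 1:
  [6/7, -4/7] . (h_s_2, h_s_3) = 1
  [-4/7, 5/7] . (h_s_2, h_s_3) = 1

Solving yields:
  h_s_2 = 9/2
  h_s_3 = 5

Starting state is s_2, so the expected hitting time is h_s_2 = 9/2.

Answer: 9/2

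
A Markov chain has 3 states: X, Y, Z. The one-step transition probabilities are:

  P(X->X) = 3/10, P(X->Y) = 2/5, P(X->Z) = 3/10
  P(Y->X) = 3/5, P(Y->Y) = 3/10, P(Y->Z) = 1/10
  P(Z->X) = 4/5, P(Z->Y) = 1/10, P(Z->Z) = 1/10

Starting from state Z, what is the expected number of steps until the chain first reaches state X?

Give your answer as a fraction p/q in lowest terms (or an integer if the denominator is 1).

Answer: 40/31

Derivation:
Let h_i = expected steps to first reach X from state i.
Boundary: h_X = 0.
First-step equations for the other states:
  h_Y = 1 + 3/5*h_X + 3/10*h_Y + 1/10*h_Z
  h_Z = 1 + 4/5*h_X + 1/10*h_Y + 1/10*h_Z

Substituting h_X = 0 and rearranging gives the linear system (I - Q) h = 1:
  [7/10, -1/10] . (h_Y, h_Z) = 1
  [-1/10, 9/10] . (h_Y, h_Z) = 1

Solving yields:
  h_Y = 50/31
  h_Z = 40/31

Starting state is Z, so the expected hitting time is h_Z = 40/31.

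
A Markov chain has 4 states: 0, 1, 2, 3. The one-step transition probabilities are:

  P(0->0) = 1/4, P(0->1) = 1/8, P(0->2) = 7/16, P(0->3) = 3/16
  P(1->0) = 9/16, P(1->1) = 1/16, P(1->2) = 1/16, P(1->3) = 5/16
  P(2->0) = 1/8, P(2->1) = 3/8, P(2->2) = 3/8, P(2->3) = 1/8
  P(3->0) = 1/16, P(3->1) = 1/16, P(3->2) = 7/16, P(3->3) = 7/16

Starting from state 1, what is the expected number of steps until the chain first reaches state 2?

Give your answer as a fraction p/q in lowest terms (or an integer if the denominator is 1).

Let h_i = expected steps to first reach 2 from state i.
Boundary: h_2 = 0.
First-step equations for the other states:
  h_0 = 1 + 1/4*h_0 + 1/8*h_1 + 7/16*h_2 + 3/16*h_3
  h_1 = 1 + 9/16*h_0 + 1/16*h_1 + 1/16*h_2 + 5/16*h_3
  h_3 = 1 + 1/16*h_0 + 1/16*h_1 + 7/16*h_2 + 7/16*h_3

Substituting h_2 = 0 and rearranging gives the linear system (I - Q) h = 1:
  [3/4, -1/8, -3/16] . (h_0, h_1, h_3) = 1
  [-9/16, 15/16, -5/16] . (h_0, h_1, h_3) = 1
  [-1/16, -1/16, 9/16] . (h_0, h_1, h_3) = 1

Solving yields:
  h_0 = 824/329
  h_1 = 1112/329
  h_3 = 800/329

Starting state is 1, so the expected hitting time is h_1 = 1112/329.

Answer: 1112/329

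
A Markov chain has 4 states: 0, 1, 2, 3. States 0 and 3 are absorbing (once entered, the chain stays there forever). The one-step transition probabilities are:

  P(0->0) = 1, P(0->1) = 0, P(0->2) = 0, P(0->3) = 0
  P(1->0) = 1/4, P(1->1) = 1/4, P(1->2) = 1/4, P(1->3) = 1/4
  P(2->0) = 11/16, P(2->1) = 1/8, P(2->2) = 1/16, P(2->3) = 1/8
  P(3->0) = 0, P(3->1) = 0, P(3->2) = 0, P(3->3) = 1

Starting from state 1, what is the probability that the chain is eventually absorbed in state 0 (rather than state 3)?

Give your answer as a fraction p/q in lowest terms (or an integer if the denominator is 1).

Answer: 26/43

Derivation:
Let a_i = P(absorbed in 0 | start in state i).
Boundary conditions: a_0 = 1, a_3 = 0.
For each transient state i, a_i = sum_j P(i->j) * a_j:
  a_1 = 1/4*a_0 + 1/4*a_1 + 1/4*a_2 + 1/4*a_3
  a_2 = 11/16*a_0 + 1/8*a_1 + 1/16*a_2 + 1/8*a_3

Substituting a_0 = 1 and a_3 = 0, rearrange to (I - Q) a = r where r[i] = P(i -> 0):
  [3/4, -1/4] . (a_1, a_2) = 1/4
  [-1/8, 15/16] . (a_1, a_2) = 11/16

Solving yields:
  a_1 = 26/43
  a_2 = 35/43

Starting state is 1, so the absorption probability is a_1 = 26/43.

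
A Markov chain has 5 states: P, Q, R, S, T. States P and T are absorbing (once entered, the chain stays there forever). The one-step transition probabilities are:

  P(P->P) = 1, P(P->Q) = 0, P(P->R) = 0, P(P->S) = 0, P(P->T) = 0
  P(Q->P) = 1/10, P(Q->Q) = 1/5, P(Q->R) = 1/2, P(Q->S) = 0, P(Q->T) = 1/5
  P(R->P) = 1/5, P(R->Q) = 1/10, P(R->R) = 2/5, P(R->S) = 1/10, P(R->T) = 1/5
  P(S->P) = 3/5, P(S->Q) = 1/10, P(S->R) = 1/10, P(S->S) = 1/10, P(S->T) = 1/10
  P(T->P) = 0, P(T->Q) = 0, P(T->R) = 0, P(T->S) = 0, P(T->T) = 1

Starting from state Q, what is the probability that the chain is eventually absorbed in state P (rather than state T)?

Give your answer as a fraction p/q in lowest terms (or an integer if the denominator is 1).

Let a_i = P(absorbed in P | start in state i).
Boundary conditions: a_P = 1, a_T = 0.
For each transient state i, a_i = sum_j P(i->j) * a_j:
  a_Q = 1/10*a_P + 1/5*a_Q + 1/2*a_R + 0*a_S + 1/5*a_T
  a_R = 1/5*a_P + 1/10*a_Q + 2/5*a_R + 1/10*a_S + 1/5*a_T
  a_S = 3/5*a_P + 1/10*a_Q + 1/10*a_R + 1/10*a_S + 1/10*a_T

Substituting a_P = 1 and a_T = 0, rearrange to (I - Q) a = r where r[i] = P(i -> P):
  [4/5, -1/2, 0] . (a_Q, a_R, a_S) = 1/10
  [-1/10, 3/5, -1/10] . (a_Q, a_R, a_S) = 1/5
  [-1/10, -1/10, 9/10] . (a_Q, a_R, a_S) = 3/5

Solving yields:
  a_Q = 173/374
  a_R = 101/187
  a_S = 291/374

Starting state is Q, so the absorption probability is a_Q = 173/374.

Answer: 173/374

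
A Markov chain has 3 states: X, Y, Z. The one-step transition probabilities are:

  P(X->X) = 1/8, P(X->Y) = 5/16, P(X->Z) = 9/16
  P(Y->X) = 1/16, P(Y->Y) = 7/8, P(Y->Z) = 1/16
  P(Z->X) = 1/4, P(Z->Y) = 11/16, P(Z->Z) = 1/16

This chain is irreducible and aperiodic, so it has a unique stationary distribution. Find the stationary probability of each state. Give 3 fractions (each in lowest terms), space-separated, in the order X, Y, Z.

Answer: 19/216 29/36 23/216

Derivation:
The stationary distribution satisfies pi = pi * P, i.e.:
  pi_X = 1/8*pi_X + 1/16*pi_Y + 1/4*pi_Z
  pi_Y = 5/16*pi_X + 7/8*pi_Y + 11/16*pi_Z
  pi_Z = 9/16*pi_X + 1/16*pi_Y + 1/16*pi_Z
with normalization: pi_X + pi_Y + pi_Z = 1.

Using the first 2 balance equations plus normalization, the linear system A*pi = b is:
  [-7/8, 1/16, 1/4] . pi = 0
  [5/16, -1/8, 11/16] . pi = 0
  [1, 1, 1] . pi = 1

Solving yields:
  pi_X = 19/216
  pi_Y = 29/36
  pi_Z = 23/216

Verification (pi * P):
  19/216*1/8 + 29/36*1/16 + 23/216*1/4 = 19/216 = pi_X  (ok)
  19/216*5/16 + 29/36*7/8 + 23/216*11/16 = 29/36 = pi_Y  (ok)
  19/216*9/16 + 29/36*1/16 + 23/216*1/16 = 23/216 = pi_Z  (ok)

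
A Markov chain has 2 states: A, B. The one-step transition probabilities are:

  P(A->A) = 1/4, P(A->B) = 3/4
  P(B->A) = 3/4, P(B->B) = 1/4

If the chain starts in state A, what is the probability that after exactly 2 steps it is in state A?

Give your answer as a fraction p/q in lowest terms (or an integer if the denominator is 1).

Computing P^2 by repeated multiplication:
P^1 =
  A: [1/4, 3/4]
  B: [3/4, 1/4]
P^2 =
  A: [5/8, 3/8]
  B: [3/8, 5/8]

(P^2)[A -> A] = 5/8

Answer: 5/8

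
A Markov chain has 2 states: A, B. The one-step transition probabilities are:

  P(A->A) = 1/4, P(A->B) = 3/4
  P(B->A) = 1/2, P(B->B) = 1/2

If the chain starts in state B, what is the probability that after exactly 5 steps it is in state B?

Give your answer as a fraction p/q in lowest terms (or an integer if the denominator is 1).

Answer: 307/512

Derivation:
Computing P^5 by repeated multiplication:
P^1 =
  A: [1/4, 3/4]
  B: [1/2, 1/2]
P^2 =
  A: [7/16, 9/16]
  B: [3/8, 5/8]
P^3 =
  A: [25/64, 39/64]
  B: [13/32, 19/32]
P^4 =
  A: [103/256, 153/256]
  B: [51/128, 77/128]
P^5 =
  A: [409/1024, 615/1024]
  B: [205/512, 307/512]

(P^5)[B -> B] = 307/512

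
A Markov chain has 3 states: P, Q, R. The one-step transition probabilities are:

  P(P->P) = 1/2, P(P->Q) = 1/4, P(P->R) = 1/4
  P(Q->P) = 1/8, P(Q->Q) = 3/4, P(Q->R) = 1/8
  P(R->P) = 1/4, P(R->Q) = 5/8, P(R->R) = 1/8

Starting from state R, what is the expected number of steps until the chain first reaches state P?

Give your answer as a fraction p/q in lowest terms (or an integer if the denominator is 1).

Answer: 56/9

Derivation:
Let h_i = expected steps to first reach P from state i.
Boundary: h_P = 0.
First-step equations for the other states:
  h_Q = 1 + 1/8*h_P + 3/4*h_Q + 1/8*h_R
  h_R = 1 + 1/4*h_P + 5/8*h_Q + 1/8*h_R

Substituting h_P = 0 and rearranging gives the linear system (I - Q) h = 1:
  [1/4, -1/8] . (h_Q, h_R) = 1
  [-5/8, 7/8] . (h_Q, h_R) = 1

Solving yields:
  h_Q = 64/9
  h_R = 56/9

Starting state is R, so the expected hitting time is h_R = 56/9.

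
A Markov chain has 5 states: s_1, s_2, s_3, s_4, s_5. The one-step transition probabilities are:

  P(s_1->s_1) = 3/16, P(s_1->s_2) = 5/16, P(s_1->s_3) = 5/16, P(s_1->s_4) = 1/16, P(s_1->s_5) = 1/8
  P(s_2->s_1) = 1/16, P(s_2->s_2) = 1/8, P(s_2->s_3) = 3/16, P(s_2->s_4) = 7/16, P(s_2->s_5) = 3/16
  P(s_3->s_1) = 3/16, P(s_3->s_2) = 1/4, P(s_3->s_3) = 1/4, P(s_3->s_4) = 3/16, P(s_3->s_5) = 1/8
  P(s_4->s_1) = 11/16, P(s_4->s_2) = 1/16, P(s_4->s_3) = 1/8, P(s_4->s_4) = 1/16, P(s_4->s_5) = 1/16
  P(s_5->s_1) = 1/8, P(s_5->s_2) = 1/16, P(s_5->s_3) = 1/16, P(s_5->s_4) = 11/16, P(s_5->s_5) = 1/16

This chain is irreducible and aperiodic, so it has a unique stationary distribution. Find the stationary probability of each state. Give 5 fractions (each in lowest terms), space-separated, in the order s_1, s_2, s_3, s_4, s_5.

The stationary distribution satisfies pi = pi * P, i.e.:
  pi_s_1 = 3/16*pi_s_1 + 1/16*pi_s_2 + 3/16*pi_s_3 + 11/16*pi_s_4 + 1/8*pi_s_5
  pi_s_2 = 5/16*pi_s_1 + 1/8*pi_s_2 + 1/4*pi_s_3 + 1/16*pi_s_4 + 1/16*pi_s_5
  pi_s_3 = 5/16*pi_s_1 + 3/16*pi_s_2 + 1/4*pi_s_3 + 1/8*pi_s_4 + 1/16*pi_s_5
  pi_s_4 = 1/16*pi_s_1 + 7/16*pi_s_2 + 3/16*pi_s_3 + 1/16*pi_s_4 + 11/16*pi_s_5
  pi_s_5 = 1/8*pi_s_1 + 3/16*pi_s_2 + 1/8*pi_s_3 + 1/16*pi_s_4 + 1/16*pi_s_5
with normalization: pi_s_1 + pi_s_2 + pi_s_3 + pi_s_4 + pi_s_5 = 1.

Using the first 4 balance equations plus normalization, the linear system A*pi = b is:
  [-13/16, 1/16, 3/16, 11/16, 1/8] . pi = 0
  [5/16, -7/8, 1/4, 1/16, 1/16] . pi = 0
  [5/16, 3/16, -3/4, 1/8, 1/16] . pi = 0
  [1/16, 7/16, 3/16, -15/16, 11/16] . pi = 0
  [1, 1, 1, 1, 1] . pi = 1

Solving yields:
  pi_s_1 = 27149/99964
  pi_s_2 = 18017/99964
  pi_s_3 = 20565/99964
  pi_s_4 = 22751/99964
  pi_s_5 = 5741/49982

Verification (pi * P):
  27149/99964*3/16 + 18017/99964*1/16 + 20565/99964*3/16 + 22751/99964*11/16 + 5741/49982*1/8 = 27149/99964 = pi_s_1  (ok)
  27149/99964*5/16 + 18017/99964*1/8 + 20565/99964*1/4 + 22751/99964*1/16 + 5741/49982*1/16 = 18017/99964 = pi_s_2  (ok)
  27149/99964*5/16 + 18017/99964*3/16 + 20565/99964*1/4 + 22751/99964*1/8 + 5741/49982*1/16 = 20565/99964 = pi_s_3  (ok)
  27149/99964*1/16 + 18017/99964*7/16 + 20565/99964*3/16 + 22751/99964*1/16 + 5741/49982*11/16 = 22751/99964 = pi_s_4  (ok)
  27149/99964*1/8 + 18017/99964*3/16 + 20565/99964*1/8 + 22751/99964*1/16 + 5741/49982*1/16 = 5741/49982 = pi_s_5  (ok)

Answer: 27149/99964 18017/99964 20565/99964 22751/99964 5741/49982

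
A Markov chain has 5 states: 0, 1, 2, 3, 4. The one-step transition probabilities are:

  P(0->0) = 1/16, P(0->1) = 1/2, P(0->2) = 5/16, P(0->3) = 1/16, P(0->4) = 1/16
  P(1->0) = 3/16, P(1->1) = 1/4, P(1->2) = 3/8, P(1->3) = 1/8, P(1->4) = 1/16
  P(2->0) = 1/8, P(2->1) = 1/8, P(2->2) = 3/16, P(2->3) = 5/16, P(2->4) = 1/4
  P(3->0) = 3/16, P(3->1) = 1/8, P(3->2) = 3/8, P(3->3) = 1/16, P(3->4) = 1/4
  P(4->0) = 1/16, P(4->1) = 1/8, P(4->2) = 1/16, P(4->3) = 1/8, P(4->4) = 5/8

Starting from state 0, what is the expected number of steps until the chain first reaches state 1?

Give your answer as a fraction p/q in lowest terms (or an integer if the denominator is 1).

Let h_i = expected steps to first reach 1 from state i.
Boundary: h_1 = 0.
First-step equations for the other states:
  h_0 = 1 + 1/16*h_0 + 1/2*h_1 + 5/16*h_2 + 1/16*h_3 + 1/16*h_4
  h_2 = 1 + 1/8*h_0 + 1/8*h_1 + 3/16*h_2 + 5/16*h_3 + 1/4*h_4
  h_3 = 1 + 3/16*h_0 + 1/8*h_1 + 3/8*h_2 + 1/16*h_3 + 1/4*h_4
  h_4 = 1 + 1/16*h_0 + 1/8*h_1 + 1/16*h_2 + 1/8*h_3 + 5/8*h_4

Substituting h_1 = 0 and rearranging gives the linear system (I - Q) h = 1:
  [15/16, -5/16, -1/16, -1/16] . (h_0, h_2, h_3, h_4) = 1
  [-1/8, 13/16, -5/16, -1/4] . (h_0, h_2, h_3, h_4) = 1
  [-3/16, -3/8, 15/16, -1/4] . (h_0, h_2, h_3, h_4) = 1
  [-1/16, -1/16, -1/8, 3/8] . (h_0, h_2, h_3, h_4) = 1

Solving yields:
  h_0 = 17368/4445
  h_2 = 26968/4445
  h_3 = 3784/635
  h_4 = 28072/4445

Starting state is 0, so the expected hitting time is h_0 = 17368/4445.

Answer: 17368/4445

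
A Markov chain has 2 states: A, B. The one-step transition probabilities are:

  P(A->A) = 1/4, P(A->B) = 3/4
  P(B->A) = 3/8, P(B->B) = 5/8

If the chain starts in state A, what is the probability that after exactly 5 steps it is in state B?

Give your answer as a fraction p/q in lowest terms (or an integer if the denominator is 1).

Answer: 10923/16384

Derivation:
Computing P^5 by repeated multiplication:
P^1 =
  A: [1/4, 3/4]
  B: [3/8, 5/8]
P^2 =
  A: [11/32, 21/32]
  B: [21/64, 43/64]
P^3 =
  A: [85/256, 171/256]
  B: [171/512, 341/512]
P^4 =
  A: [683/2048, 1365/2048]
  B: [1365/4096, 2731/4096]
P^5 =
  A: [5461/16384, 10923/16384]
  B: [10923/32768, 21845/32768]

(P^5)[A -> B] = 10923/16384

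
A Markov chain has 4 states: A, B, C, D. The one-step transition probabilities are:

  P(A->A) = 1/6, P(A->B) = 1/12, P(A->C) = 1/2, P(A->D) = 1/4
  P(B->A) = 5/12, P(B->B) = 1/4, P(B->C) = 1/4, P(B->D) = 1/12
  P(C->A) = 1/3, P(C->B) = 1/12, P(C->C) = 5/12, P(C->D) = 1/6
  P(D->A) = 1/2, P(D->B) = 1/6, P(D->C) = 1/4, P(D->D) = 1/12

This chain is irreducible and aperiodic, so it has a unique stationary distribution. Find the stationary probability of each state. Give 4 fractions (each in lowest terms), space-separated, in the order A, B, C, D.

Answer: 577/1813 212/1813 717/1813 307/1813

Derivation:
The stationary distribution satisfies pi = pi * P, i.e.:
  pi_A = 1/6*pi_A + 5/12*pi_B + 1/3*pi_C + 1/2*pi_D
  pi_B = 1/12*pi_A + 1/4*pi_B + 1/12*pi_C + 1/6*pi_D
  pi_C = 1/2*pi_A + 1/4*pi_B + 5/12*pi_C + 1/4*pi_D
  pi_D = 1/4*pi_A + 1/12*pi_B + 1/6*pi_C + 1/12*pi_D
with normalization: pi_A + pi_B + pi_C + pi_D = 1.

Using the first 3 balance equations plus normalization, the linear system A*pi = b is:
  [-5/6, 5/12, 1/3, 1/2] . pi = 0
  [1/12, -3/4, 1/12, 1/6] . pi = 0
  [1/2, 1/4, -7/12, 1/4] . pi = 0
  [1, 1, 1, 1] . pi = 1

Solving yields:
  pi_A = 577/1813
  pi_B = 212/1813
  pi_C = 717/1813
  pi_D = 307/1813

Verification (pi * P):
  577/1813*1/6 + 212/1813*5/12 + 717/1813*1/3 + 307/1813*1/2 = 577/1813 = pi_A  (ok)
  577/1813*1/12 + 212/1813*1/4 + 717/1813*1/12 + 307/1813*1/6 = 212/1813 = pi_B  (ok)
  577/1813*1/2 + 212/1813*1/4 + 717/1813*5/12 + 307/1813*1/4 = 717/1813 = pi_C  (ok)
  577/1813*1/4 + 212/1813*1/12 + 717/1813*1/6 + 307/1813*1/12 = 307/1813 = pi_D  (ok)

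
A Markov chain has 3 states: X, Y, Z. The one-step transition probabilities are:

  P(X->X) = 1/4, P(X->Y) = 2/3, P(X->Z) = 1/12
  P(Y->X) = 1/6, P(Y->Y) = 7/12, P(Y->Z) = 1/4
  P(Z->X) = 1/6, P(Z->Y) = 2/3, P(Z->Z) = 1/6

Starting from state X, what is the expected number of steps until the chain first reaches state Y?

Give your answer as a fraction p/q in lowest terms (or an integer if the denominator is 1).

Let h_i = expected steps to first reach Y from state i.
Boundary: h_Y = 0.
First-step equations for the other states:
  h_X = 1 + 1/4*h_X + 2/3*h_Y + 1/12*h_Z
  h_Z = 1 + 1/6*h_X + 2/3*h_Y + 1/6*h_Z

Substituting h_Y = 0 and rearranging gives the linear system (I - Q) h = 1:
  [3/4, -1/12] . (h_X, h_Z) = 1
  [-1/6, 5/6] . (h_X, h_Z) = 1

Solving yields:
  h_X = 3/2
  h_Z = 3/2

Starting state is X, so the expected hitting time is h_X = 3/2.

Answer: 3/2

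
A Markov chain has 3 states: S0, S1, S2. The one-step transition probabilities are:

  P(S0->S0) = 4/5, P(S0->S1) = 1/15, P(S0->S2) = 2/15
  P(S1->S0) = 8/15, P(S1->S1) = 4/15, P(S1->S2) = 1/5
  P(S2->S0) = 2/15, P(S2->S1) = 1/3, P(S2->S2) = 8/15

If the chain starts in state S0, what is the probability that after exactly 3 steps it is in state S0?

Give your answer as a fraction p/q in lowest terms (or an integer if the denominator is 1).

Computing P^3 by repeated multiplication:
P^1 =
  S0: [4/5, 1/15, 2/15]
  S1: [8/15, 4/15, 1/5]
  S2: [2/15, 1/3, 8/15]
P^2 =
  S0: [52/75, 26/225, 43/225]
  S1: [134/225, 13/75, 52/225]
  S2: [16/45, 62/225, 83/225]
P^3 =
  S0: [722/1125, 19/135, 734/3375]
  S1: [2024/3375, 22/135, 89/375]
  S2: [1622/3375, 743/3375, 202/675]

(P^3)[S0 -> S0] = 722/1125

Answer: 722/1125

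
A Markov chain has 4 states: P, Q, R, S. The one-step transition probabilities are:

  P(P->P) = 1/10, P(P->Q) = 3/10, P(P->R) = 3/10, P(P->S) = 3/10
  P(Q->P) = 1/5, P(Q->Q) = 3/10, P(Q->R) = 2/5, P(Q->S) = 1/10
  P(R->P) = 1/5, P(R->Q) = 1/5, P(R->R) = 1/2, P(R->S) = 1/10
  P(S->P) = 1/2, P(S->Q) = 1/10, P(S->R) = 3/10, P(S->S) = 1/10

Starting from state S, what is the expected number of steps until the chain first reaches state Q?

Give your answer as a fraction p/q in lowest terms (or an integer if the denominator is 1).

Answer: 140/27

Derivation:
Let h_i = expected steps to first reach Q from state i.
Boundary: h_Q = 0.
First-step equations for the other states:
  h_P = 1 + 1/10*h_P + 3/10*h_Q + 3/10*h_R + 3/10*h_S
  h_R = 1 + 1/5*h_P + 1/5*h_Q + 1/2*h_R + 1/10*h_S
  h_S = 1 + 1/2*h_P + 1/10*h_Q + 3/10*h_R + 1/10*h_S

Substituting h_Q = 0 and rearranging gives the linear system (I - Q) h = 1:
  [9/10, -3/10, -3/10] . (h_P, h_R, h_S) = 1
  [-1/5, 1/2, -1/10] . (h_P, h_R, h_S) = 1
  [-1/2, -3/10, 9/10] . (h_P, h_R, h_S) = 1

Solving yields:
  h_P = 40/9
  h_R = 130/27
  h_S = 140/27

Starting state is S, so the expected hitting time is h_S = 140/27.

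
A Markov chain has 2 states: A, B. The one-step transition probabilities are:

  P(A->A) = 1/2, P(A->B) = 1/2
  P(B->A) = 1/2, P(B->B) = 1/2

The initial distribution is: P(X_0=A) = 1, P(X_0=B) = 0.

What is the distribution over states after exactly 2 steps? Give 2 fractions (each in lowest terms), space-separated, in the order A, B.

Propagating the distribution step by step (d_{t+1} = d_t * P):
d_0 = (A=1, B=0)
  d_1[A] = 1*1/2 + 0*1/2 = 1/2
  d_1[B] = 1*1/2 + 0*1/2 = 1/2
d_1 = (A=1/2, B=1/2)
  d_2[A] = 1/2*1/2 + 1/2*1/2 = 1/2
  d_2[B] = 1/2*1/2 + 1/2*1/2 = 1/2
d_2 = (A=1/2, B=1/2)

Answer: 1/2 1/2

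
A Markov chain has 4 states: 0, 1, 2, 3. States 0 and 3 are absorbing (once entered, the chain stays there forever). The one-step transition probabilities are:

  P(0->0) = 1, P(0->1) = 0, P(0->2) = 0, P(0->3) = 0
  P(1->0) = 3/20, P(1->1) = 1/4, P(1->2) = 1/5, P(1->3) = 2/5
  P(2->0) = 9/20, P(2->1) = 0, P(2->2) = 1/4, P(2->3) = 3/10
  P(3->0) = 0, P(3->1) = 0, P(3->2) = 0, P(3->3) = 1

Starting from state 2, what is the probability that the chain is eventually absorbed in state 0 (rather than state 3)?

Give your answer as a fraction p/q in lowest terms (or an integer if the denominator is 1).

Let a_i = P(absorbed in 0 | start in state i).
Boundary conditions: a_0 = 1, a_3 = 0.
For each transient state i, a_i = sum_j P(i->j) * a_j:
  a_1 = 3/20*a_0 + 1/4*a_1 + 1/5*a_2 + 2/5*a_3
  a_2 = 9/20*a_0 + 0*a_1 + 1/4*a_2 + 3/10*a_3

Substituting a_0 = 1 and a_3 = 0, rearrange to (I - Q) a = r where r[i] = P(i -> 0):
  [3/4, -1/5] . (a_1, a_2) = 3/20
  [0, 3/4] . (a_1, a_2) = 9/20

Solving yields:
  a_1 = 9/25
  a_2 = 3/5

Starting state is 2, so the absorption probability is a_2 = 3/5.

Answer: 3/5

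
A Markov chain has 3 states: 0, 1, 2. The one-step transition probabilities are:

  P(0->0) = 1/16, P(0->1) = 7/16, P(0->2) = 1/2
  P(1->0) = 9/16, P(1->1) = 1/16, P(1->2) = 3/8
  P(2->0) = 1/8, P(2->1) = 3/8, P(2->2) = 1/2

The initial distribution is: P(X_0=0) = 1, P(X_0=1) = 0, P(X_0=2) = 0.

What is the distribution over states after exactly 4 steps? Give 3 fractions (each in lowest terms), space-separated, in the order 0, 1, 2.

Propagating the distribution step by step (d_{t+1} = d_t * P):
d_0 = (0=1, 1=0, 2=0)
  d_1[0] = 1*1/16 + 0*9/16 + 0*1/8 = 1/16
  d_1[1] = 1*7/16 + 0*1/16 + 0*3/8 = 7/16
  d_1[2] = 1*1/2 + 0*3/8 + 0*1/2 = 1/2
d_1 = (0=1/16, 1=7/16, 2=1/2)
  d_2[0] = 1/16*1/16 + 7/16*9/16 + 1/2*1/8 = 5/16
  d_2[1] = 1/16*7/16 + 7/16*1/16 + 1/2*3/8 = 31/128
  d_2[2] = 1/16*1/2 + 7/16*3/8 + 1/2*1/2 = 57/128
d_2 = (0=5/16, 1=31/128, 2=57/128)
  d_3[0] = 5/16*1/16 + 31/128*9/16 + 57/128*1/8 = 433/2048
  d_3[1] = 5/16*7/16 + 31/128*1/16 + 57/128*3/8 = 653/2048
  d_3[2] = 5/16*1/2 + 31/128*3/8 + 57/128*1/2 = 481/1024
d_3 = (0=433/2048, 1=653/2048, 2=481/1024)
  d_4[0] = 433/2048*1/16 + 653/2048*9/16 + 481/1024*1/8 = 4117/16384
  d_4[1] = 433/2048*7/16 + 653/2048*1/16 + 481/1024*3/8 = 591/2048
  d_4[2] = 433/2048*1/2 + 653/2048*3/8 + 481/1024*1/2 = 7539/16384
d_4 = (0=4117/16384, 1=591/2048, 2=7539/16384)

Answer: 4117/16384 591/2048 7539/16384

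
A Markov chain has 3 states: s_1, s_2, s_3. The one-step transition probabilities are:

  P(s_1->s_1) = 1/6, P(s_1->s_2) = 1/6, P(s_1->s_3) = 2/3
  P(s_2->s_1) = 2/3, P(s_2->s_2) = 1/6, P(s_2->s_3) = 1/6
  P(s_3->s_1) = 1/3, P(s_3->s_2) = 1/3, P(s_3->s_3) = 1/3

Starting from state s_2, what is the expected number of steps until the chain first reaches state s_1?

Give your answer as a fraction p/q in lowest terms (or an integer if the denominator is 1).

Let h_i = expected steps to first reach s_1 from state i.
Boundary: h_s_1 = 0.
First-step equations for the other states:
  h_s_2 = 1 + 2/3*h_s_1 + 1/6*h_s_2 + 1/6*h_s_3
  h_s_3 = 1 + 1/3*h_s_1 + 1/3*h_s_2 + 1/3*h_s_3

Substituting h_s_1 = 0 and rearranging gives the linear system (I - Q) h = 1:
  [5/6, -1/6] . (h_s_2, h_s_3) = 1
  [-1/3, 2/3] . (h_s_2, h_s_3) = 1

Solving yields:
  h_s_2 = 5/3
  h_s_3 = 7/3

Starting state is s_2, so the expected hitting time is h_s_2 = 5/3.

Answer: 5/3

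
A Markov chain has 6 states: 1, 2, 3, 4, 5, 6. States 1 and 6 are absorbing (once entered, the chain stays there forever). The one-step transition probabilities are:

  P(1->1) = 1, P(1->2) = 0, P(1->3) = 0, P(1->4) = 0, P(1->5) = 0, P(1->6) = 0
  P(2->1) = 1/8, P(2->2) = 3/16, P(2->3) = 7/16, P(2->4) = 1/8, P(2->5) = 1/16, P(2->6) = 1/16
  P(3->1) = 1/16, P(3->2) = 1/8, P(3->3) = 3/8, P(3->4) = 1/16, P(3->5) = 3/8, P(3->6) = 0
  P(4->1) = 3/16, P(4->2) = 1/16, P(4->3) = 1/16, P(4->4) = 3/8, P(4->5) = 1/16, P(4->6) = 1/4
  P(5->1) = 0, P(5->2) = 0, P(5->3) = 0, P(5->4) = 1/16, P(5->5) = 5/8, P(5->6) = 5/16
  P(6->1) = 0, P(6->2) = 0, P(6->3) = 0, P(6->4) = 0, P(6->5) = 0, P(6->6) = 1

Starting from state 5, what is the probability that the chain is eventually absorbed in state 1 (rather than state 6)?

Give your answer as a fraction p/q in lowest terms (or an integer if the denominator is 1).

Let a_i = P(absorbed in 1 | start in state i).
Boundary conditions: a_1 = 1, a_6 = 0.
For each transient state i, a_i = sum_j P(i->j) * a_j:
  a_2 = 1/8*a_1 + 3/16*a_2 + 7/16*a_3 + 1/8*a_4 + 1/16*a_5 + 1/16*a_6
  a_3 = 1/16*a_1 + 1/8*a_2 + 3/8*a_3 + 1/16*a_4 + 3/8*a_5 + 0*a_6
  a_4 = 3/16*a_1 + 1/16*a_2 + 1/16*a_3 + 3/8*a_4 + 1/16*a_5 + 1/4*a_6
  a_5 = 0*a_1 + 0*a_2 + 0*a_3 + 1/16*a_4 + 5/8*a_5 + 5/16*a_6

Substituting a_1 = 1 and a_6 = 0, rearrange to (I - Q) a = r where r[i] = P(i -> 1):
  [13/16, -7/16, -1/8, -1/16] . (a_2, a_3, a_4, a_5) = 1/8
  [-1/8, 5/8, -1/16, -3/8] . (a_2, a_3, a_4, a_5) = 1/16
  [-1/16, -1/16, 5/8, -1/16] . (a_2, a_3, a_4, a_5) = 3/16
  [0, 0, -1/16, 3/8] . (a_2, a_3, a_4, a_5) = 0

Solving yields:
  a_2 = 139/403
  a_3 = 15/62
  a_4 = 147/403
  a_5 = 49/806

Starting state is 5, so the absorption probability is a_5 = 49/806.

Answer: 49/806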